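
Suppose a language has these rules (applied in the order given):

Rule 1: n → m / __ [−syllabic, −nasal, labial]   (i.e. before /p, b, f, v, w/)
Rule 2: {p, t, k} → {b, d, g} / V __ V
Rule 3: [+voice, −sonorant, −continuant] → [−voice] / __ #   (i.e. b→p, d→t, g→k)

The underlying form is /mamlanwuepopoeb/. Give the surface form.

Rule 1 (nasal place assimilation): /n/ precedes the labial consonant /w/, so it assimilates in place to [m]. /mamlanwuepopoeb/ → mamlamwuepopoeb.
Rule 2 (intervocalic voicing): /p/ is a voiceless stop between vowels /e/ and /o/, so it voices to [b]. /p/ is a voiceless stop between vowels /o/ and /o/, so it voices to [b]. /mamlamwuepopoeb/ → mamlamwueboboeb.
Rule 3 (final devoicing): /b/ is a voiced stop in word-final position, so it devoices to [p]. /mamlamwueboboeb/ → mamlamwueboboep.

mamlamwueboboep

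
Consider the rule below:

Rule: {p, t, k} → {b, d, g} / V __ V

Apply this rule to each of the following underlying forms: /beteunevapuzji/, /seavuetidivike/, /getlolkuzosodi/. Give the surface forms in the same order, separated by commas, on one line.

bedeunevabuzji, seavuedidivige, getlolkuzosodi

/beteunevapuzji/: /t/ is a voiceless stop between vowels /e/ and /e/, so it voices to [d]. /p/ is a voiceless stop between vowels /a/ and /u/, so it voices to [b]. → [bedeunevabuzji].
/seavuetidivike/: /t/ is a voiceless stop between vowels /e/ and /i/, so it voices to [d]. /k/ is a voiceless stop between vowels /i/ and /e/, so it voices to [g]. → [seavuedidivige].
/getlolkuzosodi/: the rule's environment is not met; surfaces unchanged as [getlolkuzosodi].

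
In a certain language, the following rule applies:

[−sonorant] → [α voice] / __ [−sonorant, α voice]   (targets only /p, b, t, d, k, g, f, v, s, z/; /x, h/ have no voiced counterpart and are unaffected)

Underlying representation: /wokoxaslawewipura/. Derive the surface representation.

wokoxaslawewipura

No segment of /wokoxaslawewipura/ meets the structural description of the rule, so the form surfaces unchanged.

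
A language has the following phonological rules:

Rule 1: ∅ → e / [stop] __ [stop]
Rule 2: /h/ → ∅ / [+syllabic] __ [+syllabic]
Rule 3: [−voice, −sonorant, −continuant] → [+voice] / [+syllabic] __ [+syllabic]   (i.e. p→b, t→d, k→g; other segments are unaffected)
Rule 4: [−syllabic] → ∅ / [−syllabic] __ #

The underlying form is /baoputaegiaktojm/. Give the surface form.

Rule 1 (stop-cluster e-epenthesis): /k/ and /t/ form a stop–stop cluster, so [e] is inserted between them. /baoputaegiaktojm/ → baoputaegiaketojm.
Rule 2 (intervocalic h-deletion): no segment meets the environment; /baoputaegiaketojm/ is unchanged.
Rule 3 (intervocalic voicing): /p/ is a voiceless stop between vowels /o/ and /u/, so it voices to [b]. /t/ is a voiceless stop between vowels /u/ and /a/, so it voices to [d]. /k/ is a voiceless stop between vowels /a/ and /e/, so it voices to [g]. /t/ is a voiceless stop between vowels /e/ and /o/, so it voices to [d]. /baoputaegiaketojm/ → baobudaegiagedojm.
Rule 4 (final cluster simplification): /m/ is the second consonant of a word-final cluster /jm/, so it deletes. /baobudaegiagedojm/ → baobudaegiagedoj.

baobudaegiagedoj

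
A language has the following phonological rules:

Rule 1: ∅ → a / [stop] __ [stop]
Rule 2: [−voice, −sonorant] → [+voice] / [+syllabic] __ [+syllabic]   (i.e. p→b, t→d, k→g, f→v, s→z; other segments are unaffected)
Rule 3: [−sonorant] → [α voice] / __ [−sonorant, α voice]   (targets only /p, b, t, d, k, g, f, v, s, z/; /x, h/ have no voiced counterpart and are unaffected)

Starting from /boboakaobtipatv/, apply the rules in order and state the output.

Rule 1 (stop-cluster a-epenthesis): /b/ and /t/ form a stop–stop cluster, so [a] is inserted between them. /boboakaobtipatv/ → boboakaobatipatv.
Rule 2 (intervocalic voicing): /k/ is a voiceless obstruent between vowels /a/ and /a/, so it voices to [g]. /t/ is a voiceless obstruent between vowels /a/ and /i/, so it voices to [d]. /p/ is a voiceless obstruent between vowels /i/ and /a/, so it voices to [b]. /boboakaobatipatv/ → boboagaobadibatv.
Rule 3 (regressive voicing assimilation): /t/ precedes the voiced obstruent /v/, so it voices to [d] by assimilation. /boboagaobadibatv/ → boboagaobadibadv.

boboagaobadibadv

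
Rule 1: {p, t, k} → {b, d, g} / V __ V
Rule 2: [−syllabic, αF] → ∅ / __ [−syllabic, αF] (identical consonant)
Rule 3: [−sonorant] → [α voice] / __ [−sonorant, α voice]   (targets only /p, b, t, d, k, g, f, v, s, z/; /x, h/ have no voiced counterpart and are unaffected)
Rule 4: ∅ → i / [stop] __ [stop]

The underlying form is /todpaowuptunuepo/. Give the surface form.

totipaowupitunuebo

Rule 1 (intervocalic voicing): /p/ is a voiceless stop between vowels /e/ and /o/, so it voices to [b]. /todpaowuptunuepo/ → todpaowuptunuebo.
Rule 2 (degemination): no segment meets the environment; /todpaowuptunuebo/ is unchanged.
Rule 3 (regressive voicing assimilation): /d/ precedes the voiceless obstruent /p/, so it devoices to [t] by assimilation. /todpaowuptunuebo/ → totpaowuptunuebo.
Rule 4 (stop-cluster i-epenthesis): /t/ and /p/ form a stop–stop cluster, so [i] is inserted between them. /p/ and /t/ form a stop–stop cluster, so [i] is inserted between them. /totpaowuptunuebo/ → totipaowupitunuebo.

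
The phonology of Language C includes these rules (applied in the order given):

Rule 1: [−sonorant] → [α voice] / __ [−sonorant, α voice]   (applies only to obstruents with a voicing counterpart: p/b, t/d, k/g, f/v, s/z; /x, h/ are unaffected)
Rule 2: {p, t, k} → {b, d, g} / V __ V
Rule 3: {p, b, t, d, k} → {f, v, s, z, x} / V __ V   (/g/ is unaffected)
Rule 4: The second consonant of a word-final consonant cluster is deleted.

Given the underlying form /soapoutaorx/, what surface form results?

Rule 1 (regressive voicing assimilation): no segment meets the environment; /soapoutaorx/ is unchanged.
Rule 2 (intervocalic voicing): /p/ is a voiceless stop between vowels /a/ and /o/, so it voices to [b]. /t/ is a voiceless stop between vowels /u/ and /a/, so it voices to [d]. /soapoutaorx/ → soaboudaorx.
Rule 3 (intervocalic spirantization): /b/ is a stop between vowels /a/ and /o/, so it spirantizes to the fricative [v]. /d/ is a stop between vowels /u/ and /a/, so it spirantizes to the fricative [z]. /soaboudaorx/ → soavouzaorx.
Rule 4 (final cluster simplification): /x/ is the second consonant of a word-final cluster /rx/, so it deletes. /soavouzaorx/ → soavouzaor.

soavouzaor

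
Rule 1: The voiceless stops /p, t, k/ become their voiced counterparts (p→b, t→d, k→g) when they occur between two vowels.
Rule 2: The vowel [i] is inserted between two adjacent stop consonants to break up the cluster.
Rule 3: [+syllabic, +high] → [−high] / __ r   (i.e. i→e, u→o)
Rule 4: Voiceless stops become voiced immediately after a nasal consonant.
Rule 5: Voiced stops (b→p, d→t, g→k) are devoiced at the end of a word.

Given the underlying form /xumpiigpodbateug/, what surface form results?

Rule 1 (intervocalic voicing): /t/ is a voiceless stop between vowels /a/ and /e/, so it voices to [d]. /xumpiigpodbateug/ → xumpiigpodbadeug.
Rule 2 (stop-cluster i-epenthesis): /g/ and /p/ form a stop–stop cluster, so [i] is inserted between them. /d/ and /b/ form a stop–stop cluster, so [i] is inserted between them. /xumpiigpodbadeug/ → xumpiigipodibadeug.
Rule 3 (pre-rhotic lowering): no segment meets the environment; /xumpiigipodibadeug/ is unchanged.
Rule 4 (post-nasal voicing): /p/ is a voiceless stop immediately after the nasal /m/, so it voices to [b]. /xumpiigipodibadeug/ → xumbiigipodibadeug.
Rule 5 (final devoicing): /g/ is a voiced stop in word-final position, so it devoices to [k]. /xumbiigipodibadeug/ → xumbiigipodibadeuk.

xumbiigipodibadeuk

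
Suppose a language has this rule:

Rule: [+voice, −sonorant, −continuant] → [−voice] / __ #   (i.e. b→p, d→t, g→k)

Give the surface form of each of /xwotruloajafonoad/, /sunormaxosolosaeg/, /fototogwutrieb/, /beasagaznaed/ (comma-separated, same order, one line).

xwotruloajafonoat, sunormaxosolosaek, fototogwutriep, beasagaznaet

/xwotruloajafonoad/: /d/ is a voiced stop in word-final position, so it devoices to [t]. → [xwotruloajafonoat].
/sunormaxosolosaeg/: /g/ is a voiced stop in word-final position, so it devoices to [k]. → [sunormaxosolosaek].
/fototogwutrieb/: /b/ is a voiced stop in word-final position, so it devoices to [p]. → [fototogwutriep].
/beasagaznaed/: /d/ is a voiced stop in word-final position, so it devoices to [t]. → [beasagaznaet].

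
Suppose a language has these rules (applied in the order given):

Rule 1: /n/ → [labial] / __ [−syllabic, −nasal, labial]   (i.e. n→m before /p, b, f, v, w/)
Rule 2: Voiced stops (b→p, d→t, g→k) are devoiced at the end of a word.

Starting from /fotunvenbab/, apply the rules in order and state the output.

fotumvembap

Rule 1 (nasal place assimilation): /n/ precedes the labial consonant /v/, so it assimilates in place to [m]. /n/ precedes the labial consonant /b/, so it assimilates in place to [m]. /fotunvenbab/ → fotumvembab.
Rule 2 (final devoicing): /b/ is a voiced stop in word-final position, so it devoices to [p]. /fotumvembab/ → fotumvembap.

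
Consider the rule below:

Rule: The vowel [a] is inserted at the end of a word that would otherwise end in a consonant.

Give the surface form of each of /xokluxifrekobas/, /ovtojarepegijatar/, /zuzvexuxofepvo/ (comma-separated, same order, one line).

/xokluxifrekobas/: the form ends in the consonant /s/, so [a] is inserted word-finally. → [xokluxifrekobasa].
/ovtojarepegijatar/: the form ends in the consonant /r/, so [a] is inserted word-finally. → [ovtojarepegijatara].
/zuzvexuxofepvo/: the rule's environment is not met; surfaces unchanged as [zuzvexuxofepvo].

xokluxifrekobasa, ovtojarepegijatara, zuzvexuxofepvo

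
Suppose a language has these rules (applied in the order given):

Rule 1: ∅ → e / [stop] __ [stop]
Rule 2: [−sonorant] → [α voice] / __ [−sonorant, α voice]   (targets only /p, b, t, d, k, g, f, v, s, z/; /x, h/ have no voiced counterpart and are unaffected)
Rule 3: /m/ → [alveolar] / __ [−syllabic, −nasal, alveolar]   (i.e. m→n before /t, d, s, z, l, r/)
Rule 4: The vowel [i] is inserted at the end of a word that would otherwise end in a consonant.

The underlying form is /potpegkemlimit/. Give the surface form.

Rule 1 (stop-cluster e-epenthesis): /t/ and /p/ form a stop–stop cluster, so [e] is inserted between them. /g/ and /k/ form a stop–stop cluster, so [e] is inserted between them. /potpegkemlimit/ → potepegekemlimit.
Rule 2 (regressive voicing assimilation): no segment meets the environment; /potepegekemlimit/ is unchanged.
Rule 3 (nasal place assimilation): /m/ precedes the alveolar consonant /l/, so it assimilates in place to [n]. /potepegekemlimit/ → potepegekenlimit.
Rule 4 (final i-epenthesis): the form ends in the consonant /t/, so [i] is inserted word-finally. /potepegekenlimit/ → potepegekenlimiti.

potepegekenlimiti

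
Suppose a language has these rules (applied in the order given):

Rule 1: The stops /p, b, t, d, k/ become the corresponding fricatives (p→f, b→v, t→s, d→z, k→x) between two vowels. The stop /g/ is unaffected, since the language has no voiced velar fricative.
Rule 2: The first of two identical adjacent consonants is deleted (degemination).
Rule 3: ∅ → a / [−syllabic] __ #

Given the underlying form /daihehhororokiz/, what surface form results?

Rule 1 (intervocalic spirantization): /k/ is a stop between vowels /o/ and /i/, so it spirantizes to the fricative [x]. /daihehhororokiz/ → daihehhororoxiz.
Rule 2 (degemination): /hh/ is a geminate; the first /h/ deletes. /daihehhororoxiz/ → daihehororoxiz.
Rule 3 (final a-epenthesis): the form ends in the consonant /z/, so [a] is inserted word-finally. /daihehororoxiz/ → daihehororoxiza.

daihehororoxiza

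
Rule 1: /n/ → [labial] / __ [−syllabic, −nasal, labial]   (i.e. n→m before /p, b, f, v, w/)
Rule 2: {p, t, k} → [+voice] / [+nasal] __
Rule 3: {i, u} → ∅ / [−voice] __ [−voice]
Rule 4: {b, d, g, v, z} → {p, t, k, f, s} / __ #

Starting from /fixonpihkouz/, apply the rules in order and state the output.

fxombihkous

Rule 1 (nasal place assimilation): /n/ precedes the labial consonant /p/, so it assimilates in place to [m]. /fixonpihkouz/ → fixompihkouz.
Rule 2 (post-nasal voicing): /p/ is a voiceless stop immediately after the nasal /m/, so it voices to [b]. /fixompihkouz/ → fixombihkouz.
Rule 3 (high vowel syncope): /i/ is a high vowel flanked by voiceless consonants /f/ and /x/, so it deletes. /fixombihkouz/ → fxombihkouz.
Rule 4 (final devoicing): /z/ is a voiced obstruent in word-final position, so it devoices to [s]. /fxombihkouz/ → fxombihkous.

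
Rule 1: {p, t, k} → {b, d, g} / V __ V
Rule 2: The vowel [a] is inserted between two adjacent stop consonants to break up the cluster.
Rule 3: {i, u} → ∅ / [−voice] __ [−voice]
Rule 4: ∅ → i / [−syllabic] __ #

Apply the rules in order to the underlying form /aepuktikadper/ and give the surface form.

aebukatigadaperi

Rule 1 (intervocalic voicing): /p/ is a voiceless stop between vowels /e/ and /u/, so it voices to [b]. /k/ is a voiceless stop between vowels /i/ and /a/, so it voices to [g]. /aepuktikadper/ → aebuktigadper.
Rule 2 (stop-cluster a-epenthesis): /k/ and /t/ form a stop–stop cluster, so [a] is inserted between them. /d/ and /p/ form a stop–stop cluster, so [a] is inserted between them. /aebuktigadper/ → aebukatigadaper.
Rule 3 (high vowel syncope): no segment meets the environment; /aebukatigadaper/ is unchanged.
Rule 4 (final i-epenthesis): the form ends in the consonant /r/, so [i] is inserted word-finally. /aebukatigadaper/ → aebukatigadaperi.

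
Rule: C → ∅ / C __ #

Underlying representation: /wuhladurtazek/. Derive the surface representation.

No segment of /wuhladurtazek/ meets the structural description of the rule, so the form surfaces unchanged.

wuhladurtazek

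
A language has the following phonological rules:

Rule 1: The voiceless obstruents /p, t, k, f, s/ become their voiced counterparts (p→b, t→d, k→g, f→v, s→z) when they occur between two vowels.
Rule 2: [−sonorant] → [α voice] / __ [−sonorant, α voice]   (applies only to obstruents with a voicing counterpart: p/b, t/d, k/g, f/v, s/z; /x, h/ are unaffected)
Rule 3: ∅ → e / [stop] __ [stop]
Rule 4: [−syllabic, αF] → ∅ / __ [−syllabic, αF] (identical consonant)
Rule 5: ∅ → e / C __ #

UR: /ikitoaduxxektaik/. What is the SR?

igidoaduxeketaike

Rule 1 (intervocalic voicing): /k/ is a voiceless obstruent between vowels /i/ and /i/, so it voices to [g]. /t/ is a voiceless obstruent between vowels /i/ and /o/, so it voices to [d]. /ikitoaduxxektaik/ → igidoaduxxektaik.
Rule 2 (regressive voicing assimilation): no segment meets the environment; /igidoaduxxektaik/ is unchanged.
Rule 3 (stop-cluster e-epenthesis): /k/ and /t/ form a stop–stop cluster, so [e] is inserted between them. /igidoaduxxektaik/ → igidoaduxxeketaik.
Rule 4 (degemination): /xx/ is a geminate; the first /x/ deletes. /igidoaduxxeketaik/ → igidoaduxeketaik.
Rule 5 (final e-epenthesis): the form ends in the consonant /k/, so [e] is inserted word-finally. /igidoaduxeketaik/ → igidoaduxeketaike.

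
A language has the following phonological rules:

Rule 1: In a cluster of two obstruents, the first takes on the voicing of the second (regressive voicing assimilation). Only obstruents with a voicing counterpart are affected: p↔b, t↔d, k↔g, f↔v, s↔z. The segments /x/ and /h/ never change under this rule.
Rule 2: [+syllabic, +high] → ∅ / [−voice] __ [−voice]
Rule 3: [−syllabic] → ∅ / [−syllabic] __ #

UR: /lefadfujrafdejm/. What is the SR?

lefatfujravdej

Rule 1 (regressive voicing assimilation): /d/ precedes the voiceless obstruent /f/, so it devoices to [t] by assimilation. /f/ precedes the voiced obstruent /d/, so it voices to [v] by assimilation. /lefadfujrafdejm/ → lefatfujravdejm.
Rule 2 (high vowel syncope): no segment meets the environment; /lefatfujravdejm/ is unchanged.
Rule 3 (final cluster simplification): /m/ is the second consonant of a word-final cluster /jm/, so it deletes. /lefatfujravdejm/ → lefatfujravdej.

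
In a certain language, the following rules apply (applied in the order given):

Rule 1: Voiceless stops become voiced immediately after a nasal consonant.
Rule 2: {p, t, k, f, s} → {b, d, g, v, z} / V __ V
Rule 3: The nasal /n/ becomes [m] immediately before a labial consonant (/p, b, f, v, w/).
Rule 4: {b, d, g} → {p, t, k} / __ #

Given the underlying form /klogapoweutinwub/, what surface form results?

Rule 1 (post-nasal voicing): no segment meets the environment; /klogapoweutinwub/ is unchanged.
Rule 2 (intervocalic voicing): /p/ is a voiceless obstruent between vowels /a/ and /o/, so it voices to [b]. /t/ is a voiceless obstruent between vowels /u/ and /i/, so it voices to [d]. /klogapoweutinwub/ → klogaboweudinwub.
Rule 3 (nasal place assimilation): /n/ precedes the labial consonant /w/, so it assimilates in place to [m]. /klogaboweudinwub/ → klogaboweudimwub.
Rule 4 (final devoicing): /b/ is a voiced stop in word-final position, so it devoices to [p]. /klogaboweudimwub/ → klogaboweudimwup.

klogaboweudimwup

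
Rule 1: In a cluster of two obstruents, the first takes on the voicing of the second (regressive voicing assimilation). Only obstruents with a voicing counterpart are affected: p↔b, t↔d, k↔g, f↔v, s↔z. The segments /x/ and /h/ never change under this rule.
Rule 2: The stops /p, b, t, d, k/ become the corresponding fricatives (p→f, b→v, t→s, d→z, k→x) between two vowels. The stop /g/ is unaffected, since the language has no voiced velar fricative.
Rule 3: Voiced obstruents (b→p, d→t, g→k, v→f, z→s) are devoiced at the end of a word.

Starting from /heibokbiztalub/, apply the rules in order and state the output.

Rule 1 (regressive voicing assimilation): /k/ precedes the voiced obstruent /b/, so it voices to [g] by assimilation. /z/ precedes the voiceless obstruent /t/, so it devoices to [s] by assimilation. /heibokbiztalub/ → heibogbistalub.
Rule 2 (intervocalic spirantization): /b/ is a stop between vowels /i/ and /o/, so it spirantizes to the fricative [v]. /heibogbistalub/ → heivogbistalub.
Rule 3 (final devoicing): /b/ is a voiced obstruent in word-final position, so it devoices to [p]. /heivogbistalub/ → heivogbistalup.

heivogbistalup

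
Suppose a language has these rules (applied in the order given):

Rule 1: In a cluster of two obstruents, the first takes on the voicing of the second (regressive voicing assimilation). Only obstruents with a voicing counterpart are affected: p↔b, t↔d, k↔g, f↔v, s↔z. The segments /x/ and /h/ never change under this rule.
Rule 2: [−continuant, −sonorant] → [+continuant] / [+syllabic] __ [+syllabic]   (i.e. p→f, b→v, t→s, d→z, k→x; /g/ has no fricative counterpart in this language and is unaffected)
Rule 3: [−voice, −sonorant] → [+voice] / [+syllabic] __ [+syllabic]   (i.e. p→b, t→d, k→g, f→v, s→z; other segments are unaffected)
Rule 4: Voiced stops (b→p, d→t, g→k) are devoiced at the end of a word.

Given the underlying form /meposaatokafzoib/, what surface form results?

Rule 1 (regressive voicing assimilation): /f/ precedes the voiced obstruent /z/, so it voices to [v] by assimilation. /meposaatokafzoib/ → meposaatokavzoib.
Rule 2 (intervocalic spirantization): /p/ is a stop between vowels /e/ and /o/, so it spirantizes to the fricative [f]. /t/ is a stop between vowels /a/ and /o/, so it spirantizes to the fricative [s]. /k/ is a stop between vowels /o/ and /a/, so it spirantizes to the fricative [x]. /meposaatokavzoib/ → mefosaasoxavzoib.
Rule 3 (intervocalic voicing): /f/ is a voiceless obstruent between vowels /e/ and /o/, so it voices to [v]. /s/ is a voiceless obstruent between vowels /o/ and /a/, so it voices to [z]. /s/ is a voiceless obstruent between vowels /a/ and /o/, so it voices to [z]. /mefosaasoxavzoib/ → mevozaazoxavzoib.
Rule 4 (final devoicing): /b/ is a voiced stop in word-final position, so it devoices to [p]. /mevozaazoxavzoib/ → mevozaazoxavzoip.

mevozaazoxavzoip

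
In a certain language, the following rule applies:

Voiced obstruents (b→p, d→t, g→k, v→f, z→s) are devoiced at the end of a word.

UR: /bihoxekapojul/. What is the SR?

bihoxekapojul

No segment of /bihoxekapojul/ meets the structural description of the rule, so the form surfaces unchanged.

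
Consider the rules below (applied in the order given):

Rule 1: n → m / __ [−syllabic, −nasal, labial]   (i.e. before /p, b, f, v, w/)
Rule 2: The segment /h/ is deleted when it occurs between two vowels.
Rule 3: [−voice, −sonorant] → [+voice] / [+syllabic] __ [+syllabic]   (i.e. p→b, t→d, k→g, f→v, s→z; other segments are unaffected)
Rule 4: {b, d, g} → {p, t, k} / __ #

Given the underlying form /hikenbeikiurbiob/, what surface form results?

Rule 1 (nasal place assimilation): /n/ precedes the labial consonant /b/, so it assimilates in place to [m]. /hikenbeikiurbiob/ → hikembeikiurbiob.
Rule 2 (intervocalic h-deletion): no segment meets the environment; /hikembeikiurbiob/ is unchanged.
Rule 3 (intervocalic voicing): /k/ is a voiceless obstruent between vowels /i/ and /e/, so it voices to [g]. /k/ is a voiceless obstruent between vowels /i/ and /i/, so it voices to [g]. /hikembeikiurbiob/ → higembeigiurbiob.
Rule 4 (final devoicing): /b/ is a voiced stop in word-final position, so it devoices to [p]. /higembeigiurbiob/ → higembeigiurbiop.

higembeigiurbiop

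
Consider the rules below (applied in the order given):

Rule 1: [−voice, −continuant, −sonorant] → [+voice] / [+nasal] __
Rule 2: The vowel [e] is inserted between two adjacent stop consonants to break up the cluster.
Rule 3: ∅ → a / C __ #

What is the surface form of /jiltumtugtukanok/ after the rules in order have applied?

jiltumdugetukanoka

Rule 1 (post-nasal voicing): /t/ is a voiceless stop immediately after the nasal /m/, so it voices to [d]. /jiltumtugtukanok/ → jiltumdugtukanok.
Rule 2 (stop-cluster e-epenthesis): /g/ and /t/ form a stop–stop cluster, so [e] is inserted between them. /jiltumdugtukanok/ → jiltumdugetukanok.
Rule 3 (final a-epenthesis): the form ends in the consonant /k/, so [a] is inserted word-finally. /jiltumdugetukanok/ → jiltumdugetukanoka.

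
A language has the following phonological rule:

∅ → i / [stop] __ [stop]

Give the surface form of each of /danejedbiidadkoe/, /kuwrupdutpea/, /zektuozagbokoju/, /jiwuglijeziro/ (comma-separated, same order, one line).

/danejedbiidadkoe/: /d/ and /b/ form a stop–stop cluster, so [i] is inserted between them. /d/ and /k/ form a stop–stop cluster, so [i] is inserted between them. → [danejedibiidadikoe].
/kuwrupdutpea/: /p/ and /d/ form a stop–stop cluster, so [i] is inserted between them. /t/ and /p/ form a stop–stop cluster, so [i] is inserted between them. → [kuwrupidutipea].
/zektuozagbokoju/: /k/ and /t/ form a stop–stop cluster, so [i] is inserted between them. /g/ and /b/ form a stop–stop cluster, so [i] is inserted between them. → [zekituozagibokoju].
/jiwuglijeziro/: the rule's environment is not met; surfaces unchanged as [jiwuglijeziro].

danejedibiidadikoe, kuwrupidutipea, zekituozagibokoju, jiwuglijeziro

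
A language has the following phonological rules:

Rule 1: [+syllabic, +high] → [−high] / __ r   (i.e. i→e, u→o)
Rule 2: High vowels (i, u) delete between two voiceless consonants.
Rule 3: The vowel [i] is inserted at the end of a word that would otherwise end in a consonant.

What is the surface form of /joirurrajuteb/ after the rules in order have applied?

joerorrajutebi

Rule 1 (pre-rhotic lowering): /i/ is a high vowel immediately before /r/, so it lowers to [e]. /u/ is a high vowel immediately before /r/, so it lowers to [o]. /joirurrajuteb/ → joerorrajuteb.
Rule 2 (high vowel syncope): no segment meets the environment; /joerorrajuteb/ is unchanged.
Rule 3 (final i-epenthesis): the form ends in the consonant /b/, so [i] is inserted word-finally. /joerorrajuteb/ → joerorrajutebi.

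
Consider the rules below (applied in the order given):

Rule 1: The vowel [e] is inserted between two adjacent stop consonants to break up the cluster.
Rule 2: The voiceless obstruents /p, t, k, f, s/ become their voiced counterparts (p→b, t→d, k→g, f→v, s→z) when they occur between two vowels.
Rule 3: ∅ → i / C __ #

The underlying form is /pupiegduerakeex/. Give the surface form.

pubiegeduerageexi

Rule 1 (stop-cluster e-epenthesis): /g/ and /d/ form a stop–stop cluster, so [e] is inserted between them. /pupiegduerakeex/ → pupiegeduerakeex.
Rule 2 (intervocalic voicing): /p/ is a voiceless obstruent between vowels /u/ and /i/, so it voices to [b]. /k/ is a voiceless obstruent between vowels /a/ and /e/, so it voices to [g]. /pupiegeduerakeex/ → pubiegeduerageex.
Rule 3 (final i-epenthesis): the form ends in the consonant /x/, so [i] is inserted word-finally. /pubiegeduerageex/ → pubiegeduerageexi.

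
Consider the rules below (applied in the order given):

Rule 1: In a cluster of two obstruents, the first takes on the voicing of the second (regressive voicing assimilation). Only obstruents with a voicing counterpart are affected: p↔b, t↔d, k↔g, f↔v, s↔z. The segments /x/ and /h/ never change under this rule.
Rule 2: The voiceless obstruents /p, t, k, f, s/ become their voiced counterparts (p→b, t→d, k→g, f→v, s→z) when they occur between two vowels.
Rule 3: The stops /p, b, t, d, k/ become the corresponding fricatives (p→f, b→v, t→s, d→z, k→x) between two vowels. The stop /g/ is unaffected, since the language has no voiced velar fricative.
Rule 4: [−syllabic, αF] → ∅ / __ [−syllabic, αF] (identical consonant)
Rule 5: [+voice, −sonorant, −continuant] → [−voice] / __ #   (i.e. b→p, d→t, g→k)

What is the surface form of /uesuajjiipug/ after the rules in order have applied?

uezuajiivuk

Rule 1 (regressive voicing assimilation): no segment meets the environment; /uesuajjiipug/ is unchanged.
Rule 2 (intervocalic voicing): /s/ is a voiceless obstruent between vowels /e/ and /u/, so it voices to [z]. /p/ is a voiceless obstruent between vowels /i/ and /u/, so it voices to [b]. /uesuajjiipug/ → uezuajjiibug.
Rule 3 (intervocalic spirantization): /b/ is a stop between vowels /i/ and /u/, so it spirantizes to the fricative [v]. /uezuajjiibug/ → uezuajjiivug.
Rule 4 (degemination): /jj/ is a geminate; the first /j/ deletes. /uezuajjiivug/ → uezuajiivug.
Rule 5 (final devoicing): /g/ is a voiced stop in word-final position, so it devoices to [k]. /uezuajiivug/ → uezuajiivuk.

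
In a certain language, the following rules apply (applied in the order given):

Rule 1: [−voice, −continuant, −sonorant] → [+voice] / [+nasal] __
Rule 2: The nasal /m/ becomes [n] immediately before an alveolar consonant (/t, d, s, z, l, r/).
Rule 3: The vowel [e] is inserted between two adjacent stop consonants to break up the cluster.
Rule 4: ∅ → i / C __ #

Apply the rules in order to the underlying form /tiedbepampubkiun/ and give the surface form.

Rule 1 (post-nasal voicing): /p/ is a voiceless stop immediately after the nasal /m/, so it voices to [b]. /tiedbepampubkiun/ → tiedbepambubkiun.
Rule 2 (nasal place assimilation): no segment meets the environment; /tiedbepambubkiun/ is unchanged.
Rule 3 (stop-cluster e-epenthesis): /d/ and /b/ form a stop–stop cluster, so [e] is inserted between them. /b/ and /k/ form a stop–stop cluster, so [e] is inserted between them. /tiedbepambubkiun/ → tiedebepambubekiun.
Rule 4 (final i-epenthesis): the form ends in the consonant /n/, so [i] is inserted word-finally. /tiedebepambubekiun/ → tiedebepambubekiuni.

tiedebepambubekiuni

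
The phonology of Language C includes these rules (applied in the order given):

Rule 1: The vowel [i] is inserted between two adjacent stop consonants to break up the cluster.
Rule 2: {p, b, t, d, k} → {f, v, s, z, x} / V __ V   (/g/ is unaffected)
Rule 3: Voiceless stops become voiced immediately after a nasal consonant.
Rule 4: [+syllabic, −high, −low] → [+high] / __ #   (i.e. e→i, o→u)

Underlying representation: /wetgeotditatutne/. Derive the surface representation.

wesigeosizisasutni

Rule 1 (stop-cluster i-epenthesis): /t/ and /g/ form a stop–stop cluster, so [i] is inserted between them. /t/ and /d/ form a stop–stop cluster, so [i] is inserted between them. /wetgeotditatutne/ → wetigeotiditatutne.
Rule 2 (intervocalic spirantization): /t/ is a stop between vowels /e/ and /i/, so it spirantizes to the fricative [s]. /t/ is a stop between vowels /o/ and /i/, so it spirantizes to the fricative [s]. /d/ is a stop between vowels /i/ and /i/, so it spirantizes to the fricative [z]. /t/ is a stop between vowels /i/ and /a/, so it spirantizes to the fricative [s]. /t/ is a stop between vowels /a/ and /u/, so it spirantizes to the fricative [s]. /wetigeotiditatutne/ → wesigeosizisasutne.
Rule 3 (post-nasal voicing): no segment meets the environment; /wesigeosizisasutne/ is unchanged.
Rule 4 (final vowel raising): /e/ is a mid vowel in word-final position, so it raises to [i]. /wesigeosizisasutne/ → wesigeosizisasutni.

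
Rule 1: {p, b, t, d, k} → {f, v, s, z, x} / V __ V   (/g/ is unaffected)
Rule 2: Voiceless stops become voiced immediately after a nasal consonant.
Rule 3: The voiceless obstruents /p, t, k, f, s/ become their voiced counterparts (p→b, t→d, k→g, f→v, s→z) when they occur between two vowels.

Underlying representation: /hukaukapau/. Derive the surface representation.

huxauxavau

Rule 1 (intervocalic spirantization): /k/ is a stop between vowels /u/ and /a/, so it spirantizes to the fricative [x]. /k/ is a stop between vowels /u/ and /a/, so it spirantizes to the fricative [x]. /p/ is a stop between vowels /a/ and /a/, so it spirantizes to the fricative [f]. /hukaukapau/ → huxauxafau.
Rule 2 (post-nasal voicing): no segment meets the environment; /huxauxafau/ is unchanged.
Rule 3 (intervocalic voicing): /f/ is a voiceless obstruent between vowels /a/ and /a/, so it voices to [v]. /huxauxafau/ → huxauxavau.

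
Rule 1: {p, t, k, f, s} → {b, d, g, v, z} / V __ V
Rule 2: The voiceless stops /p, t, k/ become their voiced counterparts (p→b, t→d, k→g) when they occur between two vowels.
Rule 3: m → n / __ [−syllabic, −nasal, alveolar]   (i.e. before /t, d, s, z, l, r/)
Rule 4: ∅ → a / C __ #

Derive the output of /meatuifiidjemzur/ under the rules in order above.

meaduiviidjenzura

Rule 1 (intervocalic voicing): /t/ is a voiceless obstruent between vowels /a/ and /u/, so it voices to [d]. /f/ is a voiceless obstruent between vowels /i/ and /i/, so it voices to [v]. /meatuifiidjemzur/ → meaduiviidjemzur.
Rule 2 (intervocalic voicing): no segment meets the environment; /meaduiviidjemzur/ is unchanged.
Rule 3 (nasal place assimilation): /m/ precedes the alveolar consonant /z/, so it assimilates in place to [n]. /meaduiviidjemzur/ → meaduiviidjenzur.
Rule 4 (final a-epenthesis): the form ends in the consonant /r/, so [a] is inserted word-finally. /meaduiviidjenzur/ → meaduiviidjenzura.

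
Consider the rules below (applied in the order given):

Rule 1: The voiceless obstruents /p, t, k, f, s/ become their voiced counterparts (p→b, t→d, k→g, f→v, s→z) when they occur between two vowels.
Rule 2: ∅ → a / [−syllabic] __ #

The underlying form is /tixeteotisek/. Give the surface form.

tixedeodizeka

Rule 1 (intervocalic voicing): /t/ is a voiceless obstruent between vowels /e/ and /e/, so it voices to [d]. /t/ is a voiceless obstruent between vowels /o/ and /i/, so it voices to [d]. /s/ is a voiceless obstruent between vowels /i/ and /e/, so it voices to [z]. /tixeteotisek/ → tixedeodizek.
Rule 2 (final a-epenthesis): the form ends in the consonant /k/, so [a] is inserted word-finally. /tixedeodizek/ → tixedeodizeka.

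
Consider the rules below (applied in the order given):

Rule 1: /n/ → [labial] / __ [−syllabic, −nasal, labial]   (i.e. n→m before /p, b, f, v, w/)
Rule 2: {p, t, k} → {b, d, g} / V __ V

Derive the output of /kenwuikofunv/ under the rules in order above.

kemwuigofumv

Rule 1 (nasal place assimilation): /n/ precedes the labial consonant /w/, so it assimilates in place to [m]. /n/ precedes the labial consonant /v/, so it assimilates in place to [m]. /kenwuikofunv/ → kemwuikofumv.
Rule 2 (intervocalic voicing): /k/ is a voiceless stop between vowels /i/ and /o/, so it voices to [g]. /kemwuikofumv/ → kemwuigofumv.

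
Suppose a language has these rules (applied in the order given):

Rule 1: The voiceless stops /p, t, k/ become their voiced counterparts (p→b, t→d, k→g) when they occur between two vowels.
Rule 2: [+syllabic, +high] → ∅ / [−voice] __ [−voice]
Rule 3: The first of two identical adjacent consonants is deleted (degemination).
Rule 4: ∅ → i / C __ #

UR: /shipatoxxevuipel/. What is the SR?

shibadoxevuibeli

Rule 1 (intervocalic voicing): /p/ is a voiceless stop between vowels /i/ and /a/, so it voices to [b]. /t/ is a voiceless stop between vowels /a/ and /o/, so it voices to [d]. /p/ is a voiceless stop between vowels /i/ and /e/, so it voices to [b]. /shipatoxxevuipel/ → shibadoxxevuibel.
Rule 2 (high vowel syncope): no segment meets the environment; /shibadoxxevuibel/ is unchanged.
Rule 3 (degemination): /xx/ is a geminate; the first /x/ deletes. /shibadoxxevuibel/ → shibadoxevuibel.
Rule 4 (final i-epenthesis): the form ends in the consonant /l/, so [i] is inserted word-finally. /shibadoxevuibel/ → shibadoxevuibeli.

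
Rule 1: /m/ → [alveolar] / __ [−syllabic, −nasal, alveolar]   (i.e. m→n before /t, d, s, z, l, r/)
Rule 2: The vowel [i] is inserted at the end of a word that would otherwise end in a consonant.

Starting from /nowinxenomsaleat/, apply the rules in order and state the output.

nowinxenonsaleati

Rule 1 (nasal place assimilation): /m/ precedes the alveolar consonant /s/, so it assimilates in place to [n]. /nowinxenomsaleat/ → nowinxenonsaleat.
Rule 2 (final i-epenthesis): the form ends in the consonant /t/, so [i] is inserted word-finally. /nowinxenonsaleat/ → nowinxenonsaleati.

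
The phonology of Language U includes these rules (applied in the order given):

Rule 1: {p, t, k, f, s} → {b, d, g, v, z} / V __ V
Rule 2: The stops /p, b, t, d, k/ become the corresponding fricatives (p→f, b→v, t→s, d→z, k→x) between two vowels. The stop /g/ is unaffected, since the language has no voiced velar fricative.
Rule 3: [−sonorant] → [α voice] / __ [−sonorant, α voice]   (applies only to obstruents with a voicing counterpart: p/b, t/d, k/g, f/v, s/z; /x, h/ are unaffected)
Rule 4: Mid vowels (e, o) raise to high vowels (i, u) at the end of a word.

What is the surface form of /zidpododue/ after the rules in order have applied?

zitpozozui

Rule 1 (intervocalic voicing): no segment meets the environment; /zidpododue/ is unchanged.
Rule 2 (intervocalic spirantization): /d/ is a stop between vowels /o/ and /o/, so it spirantizes to the fricative [z]. /d/ is a stop between vowels /o/ and /u/, so it spirantizes to the fricative [z]. /zidpododue/ → zidpozozue.
Rule 3 (regressive voicing assimilation): /d/ precedes the voiceless obstruent /p/, so it devoices to [t] by assimilation. /zidpozozue/ → zitpozozue.
Rule 4 (final vowel raising): /e/ is a mid vowel in word-final position, so it raises to [i]. /zitpozozue/ → zitpozozui.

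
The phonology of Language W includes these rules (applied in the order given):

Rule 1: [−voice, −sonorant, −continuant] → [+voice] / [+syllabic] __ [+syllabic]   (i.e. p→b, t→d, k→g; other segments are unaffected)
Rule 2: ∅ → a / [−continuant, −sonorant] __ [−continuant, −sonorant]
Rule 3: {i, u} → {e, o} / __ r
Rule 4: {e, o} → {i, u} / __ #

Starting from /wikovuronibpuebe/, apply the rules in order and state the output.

Rule 1 (intervocalic voicing): /k/ is a voiceless stop between vowels /i/ and /o/, so it voices to [g]. /wikovuronibpuebe/ → wigovuronibpuebe.
Rule 2 (stop-cluster a-epenthesis): /b/ and /p/ form a stop–stop cluster, so [a] is inserted between them. /wigovuronibpuebe/ → wigovuronibapuebe.
Rule 3 (pre-rhotic lowering): /u/ is a high vowel immediately before /r/, so it lowers to [o]. /wigovuronibapuebe/ → wigovoronibapuebe.
Rule 4 (final vowel raising): /e/ is a mid vowel in word-final position, so it raises to [i]. /wigovoronibapuebe/ → wigovoronibapuebi.

wigovoronibapuebi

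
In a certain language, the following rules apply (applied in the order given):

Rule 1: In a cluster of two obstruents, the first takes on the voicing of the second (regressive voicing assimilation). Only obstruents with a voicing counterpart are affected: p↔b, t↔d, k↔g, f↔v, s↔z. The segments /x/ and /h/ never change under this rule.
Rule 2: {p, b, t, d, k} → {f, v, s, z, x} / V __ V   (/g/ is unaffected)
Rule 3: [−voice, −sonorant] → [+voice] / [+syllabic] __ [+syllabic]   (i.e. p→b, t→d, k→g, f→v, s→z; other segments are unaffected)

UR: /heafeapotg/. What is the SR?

Rule 1 (regressive voicing assimilation): /t/ precedes the voiced obstruent /g/, so it voices to [d] by assimilation. /heafeapotg/ → heafeapodg.
Rule 2 (intervocalic spirantization): /p/ is a stop between vowels /a/ and /o/, so it spirantizes to the fricative [f]. /heafeapodg/ → heafeafodg.
Rule 3 (intervocalic voicing): /f/ is a voiceless obstruent between vowels /a/ and /e/, so it voices to [v]. /f/ is a voiceless obstruent between vowels /a/ and /o/, so it voices to [v]. /heafeafodg/ → heaveavodg.

heaveavodg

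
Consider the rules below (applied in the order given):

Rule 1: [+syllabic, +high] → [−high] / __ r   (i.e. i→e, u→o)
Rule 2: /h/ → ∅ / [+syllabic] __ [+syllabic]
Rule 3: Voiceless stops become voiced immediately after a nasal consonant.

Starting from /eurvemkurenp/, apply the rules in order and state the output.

Rule 1 (pre-rhotic lowering): /u/ is a high vowel immediately before /r/, so it lowers to [o]. /u/ is a high vowel immediately before /r/, so it lowers to [o]. /eurvemkurenp/ → eorvemkorenp.
Rule 2 (intervocalic h-deletion): no segment meets the environment; /eorvemkorenp/ is unchanged.
Rule 3 (post-nasal voicing): /k/ is a voiceless stop immediately after the nasal /m/, so it voices to [g]. /p/ is a voiceless stop immediately after the nasal /n/, so it voices to [b]. /eorvemkorenp/ → eorvemgorenb.

eorvemgorenb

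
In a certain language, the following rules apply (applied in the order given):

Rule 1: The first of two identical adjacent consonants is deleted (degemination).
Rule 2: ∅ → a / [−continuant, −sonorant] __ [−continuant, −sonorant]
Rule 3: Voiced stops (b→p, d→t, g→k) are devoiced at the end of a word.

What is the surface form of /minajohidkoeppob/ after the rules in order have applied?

Rule 1 (degemination): /pp/ is a geminate; the first /p/ deletes. /minajohidkoeppob/ → minajohidkoepob.
Rule 2 (stop-cluster a-epenthesis): /d/ and /k/ form a stop–stop cluster, so [a] is inserted between them. /minajohidkoepob/ → minajohidakoepob.
Rule 3 (final devoicing): /b/ is a voiced stop in word-final position, so it devoices to [p]. /minajohidakoepob/ → minajohidakoepop.

minajohidakoepop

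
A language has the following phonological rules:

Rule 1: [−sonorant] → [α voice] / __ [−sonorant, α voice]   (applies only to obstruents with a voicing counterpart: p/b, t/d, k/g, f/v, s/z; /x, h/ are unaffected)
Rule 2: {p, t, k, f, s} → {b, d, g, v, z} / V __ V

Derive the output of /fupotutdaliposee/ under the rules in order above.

Rule 1 (regressive voicing assimilation): /t/ precedes the voiced obstruent /d/, so it voices to [d] by assimilation. /fupotutdaliposee/ → fupotuddaliposee.
Rule 2 (intervocalic voicing): /p/ is a voiceless obstruent between vowels /u/ and /o/, so it voices to [b]. /t/ is a voiceless obstruent between vowels /o/ and /u/, so it voices to [d]. /p/ is a voiceless obstruent between vowels /i/ and /o/, so it voices to [b]. /s/ is a voiceless obstruent between vowels /o/ and /e/, so it voices to [z]. /fupotuddaliposee/ → fuboduddalibozee.

fuboduddalibozee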